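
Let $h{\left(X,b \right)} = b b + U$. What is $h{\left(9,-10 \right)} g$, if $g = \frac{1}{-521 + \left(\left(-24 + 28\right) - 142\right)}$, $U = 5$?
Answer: $- \frac{105}{659} \approx -0.15933$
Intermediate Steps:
$h{\left(X,b \right)} = 5 + b^{2}$ ($h{\left(X,b \right)} = b b + 5 = b^{2} + 5 = 5 + b^{2}$)
$g = - \frac{1}{659}$ ($g = \frac{1}{-521 + \left(4 - 142\right)} = \frac{1}{-521 - 138} = \frac{1}{-659} = - \frac{1}{659} \approx -0.0015175$)
$h{\left(9,-10 \right)} g = \left(5 + \left(-10\right)^{2}\right) \left(- \frac{1}{659}\right) = \left(5 + 100\right) \left(- \frac{1}{659}\right) = 105 \left(- \frac{1}{659}\right) = - \frac{105}{659}$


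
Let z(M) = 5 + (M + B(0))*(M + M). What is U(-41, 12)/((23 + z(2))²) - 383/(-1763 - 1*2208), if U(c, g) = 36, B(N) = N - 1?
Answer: 133787/1016576 ≈ 0.13161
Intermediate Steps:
B(N) = -1 + N
z(M) = 5 + 2*M*(-1 + M) (z(M) = 5 + (M + (-1 + 0))*(M + M) = 5 + (M - 1)*(2*M) = 5 + (-1 + M)*(2*M) = 5 + 2*M*(-1 + M))
U(-41, 12)/((23 + z(2))²) - 383/(-1763 - 1*2208) = 36/((23 + (5 - 2*2 + 2*2²))²) - 383/(-1763 - 1*2208) = 36/((23 + (5 - 4 + 2*4))²) - 383/(-1763 - 2208) = 36/((23 + (5 - 4 + 8))²) - 383/(-3971) = 36/((23 + 9)²) - 383*(-1/3971) = 36/(32²) + 383/3971 = 36/1024 + 383/3971 = 36*(1/1024) + 383/3971 = 9/256 + 383/3971 = 133787/1016576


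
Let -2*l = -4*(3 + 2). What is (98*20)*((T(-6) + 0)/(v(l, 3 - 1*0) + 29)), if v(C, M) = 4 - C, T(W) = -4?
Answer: -7840/23 ≈ -340.87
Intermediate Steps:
l = 10 (l = -(-2)*(3 + 2) = -(-2)*5 = -1/2*(-20) = 10)
(98*20)*((T(-6) + 0)/(v(l, 3 - 1*0) + 29)) = (98*20)*((-4 + 0)/((4 - 1*10) + 29)) = 1960*(-4/((4 - 10) + 29)) = 1960*(-4/(-6 + 29)) = 1960*(-4/23) = -7840/23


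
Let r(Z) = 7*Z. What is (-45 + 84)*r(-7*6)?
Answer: -11466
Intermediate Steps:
(-45 + 84)*r(-7*6) = (-45 + 84)*(7*(-7*6)) = 39*(7*(-42)) = 39*(-294) = -11466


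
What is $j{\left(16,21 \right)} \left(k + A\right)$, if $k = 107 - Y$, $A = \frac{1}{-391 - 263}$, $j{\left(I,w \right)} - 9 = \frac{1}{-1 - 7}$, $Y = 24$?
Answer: $\frac{3853951}{5232} \approx 736.61$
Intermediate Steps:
$j{\left(I,w \right)} = \frac{71}{8}$ ($j{\left(I,w \right)} = 9 + \frac{1}{-1 - 7} = 9 + \frac{1}{-8} = 9 - \frac{1}{8} = \frac{71}{8}$)
$A = - \frac{1}{654}$ ($A = \frac{1}{-654} = - \frac{1}{654} \approx -0.0015291$)
$k = 83$ ($k = 107 - 24 = 83$)
$j{\left(16,21 \right)} \left(k + A\right) = \frac{71 \left(83 - \frac{1}{654}\right)}{8} = \frac{71}{8} \cdot \frac{54281}{654} = \frac{3853951}{5232}$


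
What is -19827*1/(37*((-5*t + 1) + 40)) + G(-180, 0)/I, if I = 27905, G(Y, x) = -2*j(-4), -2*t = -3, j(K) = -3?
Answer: -1106529996/69176495 ≈ -15.996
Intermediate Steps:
t = 3/2 (t = -1/2*(-3) = 3/2 ≈ 1.5000)
G(Y, x) = 6 (G(Y, x) = -2*(-3) = 6)
-19827*1/(37*((-5*t + 1) + 40)) + G(-180, 0)/I = -19827*1/(37*((-5*3/2 + 1) + 40)) + 6/27905 = -19827*1/(37*((-15/2 + 1) + 40)) + 6*(1/27905) = -19827*1/(37*(-13/2 + 40)) + 6/27905 = -19827/((67/2)*37) + 6/27905 = -19827/2479/2 + 6/27905 = -19827*2/2479 + 6/27905 = -39654/2479 + 6/27905 = -1106529996/69176495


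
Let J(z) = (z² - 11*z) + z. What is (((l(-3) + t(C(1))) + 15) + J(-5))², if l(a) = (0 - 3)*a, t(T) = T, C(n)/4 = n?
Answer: 10609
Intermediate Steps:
C(n) = 4*n
l(a) = -3*a
J(z) = z² - 10*z
(((l(-3) + t(C(1))) + 15) + J(-5))² = (((-3*(-3) + 4*1) + 15) - 5*(-10 - 5))² = (((9 + 4) + 15) - 5*(-15))² = ((13 + 15) + 75)² = (28 + 75)² = 103² = 10609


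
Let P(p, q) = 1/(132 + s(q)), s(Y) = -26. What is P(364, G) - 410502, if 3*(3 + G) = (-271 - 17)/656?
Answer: -43513211/106 ≈ -4.1050e+5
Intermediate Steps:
G = -129/41 (G = -3 + ((-271 - 17)/656)/3 = -3 + (-288*1/656)/3 = -3 + (1/3)*(-18/41) = -3 - 6/41 = -129/41 ≈ -3.1463)
P(p, q) = 1/106 (P(p, q) = 1/(132 - 26) = 1/106)
P(364, G) - 410502 = 1/106 - 410502 = -43513211/106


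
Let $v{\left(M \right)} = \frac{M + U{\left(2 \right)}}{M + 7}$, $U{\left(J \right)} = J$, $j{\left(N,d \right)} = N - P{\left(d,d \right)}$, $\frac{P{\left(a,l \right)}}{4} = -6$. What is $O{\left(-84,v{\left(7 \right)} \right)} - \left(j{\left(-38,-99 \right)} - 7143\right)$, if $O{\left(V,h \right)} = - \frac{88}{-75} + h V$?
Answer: $\frac{532813}{75} \approx 7104.2$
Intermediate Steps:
$P{\left(a,l \right)} = -24$ ($P{\left(a,l \right)} = 4 \left(-6\right) = -24$)
$j{\left(N,d \right)} = 24 + N$ ($j{\left(N,d \right)} = N - -24 = N + 24 = 24 + N$)
$v{\left(M \right)} = \frac{2 + M}{7 + M}$ ($v{\left(M \right)} = \frac{M + 2}{M + 7} = \frac{2 + M}{7 + M}$)
$O{\left(V,h \right)} = \frac{88}{75} + V h$ ($O{\left(V,h \right)} = \left(-88\right) \left(- \frac{1}{75}\right) + V h = \frac{88}{75} + V h$)
$O{\left(-84,v{\left(7 \right)} \right)} - \left(j{\left(-38,-99 \right)} - 7143\right) = \left(\frac{88}{75} - 84 \frac{2 + 7}{7 + 7}\right) - \left(\left(24 - 38\right) - 7143\right) = \left(\frac{88}{75} - 84 \cdot \frac{1}{14} \cdot 9\right) - \left(-14 - 7143\right) = \left(\frac{88}{75} - 84 \cdot \frac{1}{14} \cdot 9\right) - -7157 = \left(\frac{88}{75} - 54\right) + 7157 = - \frac{3962}{75} + 7157 = \frac{532813}{75}$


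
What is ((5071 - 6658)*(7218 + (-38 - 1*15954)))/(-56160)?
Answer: -2320723/9360 ≈ -247.94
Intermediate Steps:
((5071 - 6658)*(7218 + (-38 - 1*15954)))/(-56160) = -1587*(7218 + (-38 - 15954))*(-1/56160) = -1587*(7218 - 15992)*(-1/56160) = -1587*(-8774)*(-1/56160) = 13924338*(-1/56160) = -2320723/9360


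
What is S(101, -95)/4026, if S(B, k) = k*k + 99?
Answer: 4562/2013 ≈ 2.2663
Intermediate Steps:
S(B, k) = 99 + k² (S(B, k) = k² + 99 = 99 + k²)
S(101, -95)/4026 = (99 + (-95)²)/4026 = (99 + 9025)*(1/4026) = 9124*(1/4026) = 4562/2013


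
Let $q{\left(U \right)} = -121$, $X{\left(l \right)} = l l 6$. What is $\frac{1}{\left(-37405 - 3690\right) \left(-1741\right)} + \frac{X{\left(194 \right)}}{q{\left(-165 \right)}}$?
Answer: $- \frac{16156320733199}{8657113795} \approx -1866.2$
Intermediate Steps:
$X{\left(l \right)} = 6 l^{2}$ ($X{\left(l \right)} = l^{2} \cdot 6 = 6 l^{2}$)
$\frac{1}{\left(-37405 - 3690\right) \left(-1741\right)} + \frac{X{\left(194 \right)}}{q{\left(-165 \right)}} = \frac{1}{\left(-37405 - 3690\right) \left(-1741\right)} + \frac{6 \cdot 194^{2}}{-121} = \frac{1}{-41095} \left(- \frac{1}{1741}\right) + 6 \cdot 37636 \left(- \frac{1}{121}\right) = \left(- \frac{1}{41095}\right) \left(- \frac{1}{1741}\right) + 225816 \left(- \frac{1}{121}\right) = \frac{1}{71546395} - \frac{225816}{121} = - \frac{16156320733199}{8657113795}$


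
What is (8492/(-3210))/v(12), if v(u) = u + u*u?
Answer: -2123/125190 ≈ -0.016958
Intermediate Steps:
v(u) = u + u**2
(8492/(-3210))/v(12) = (8492/(-3210))/((12*(1 + 12))) = (8492*(-1/3210))/((12*13)) = -4246/1605/156 = -4246/1605*1/156 = -2123/125190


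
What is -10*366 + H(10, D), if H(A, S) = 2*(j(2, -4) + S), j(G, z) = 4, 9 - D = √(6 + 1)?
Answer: -3634 - 2*√7 ≈ -3639.3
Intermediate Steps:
D = 9 - √7 (D = 9 - √(6 + 1) = 9 - √7 ≈ 6.3542)
H(A, S) = 8 + 2*S (H(A, S) = 2*(4 + S) = 8 + 2*S)
-10*366 + H(10, D) = -10*366 + (8 + 2*(9 - √7)) = -3660 + (8 + (18 - 2*√7)) = -3660 + (26 - 2*√7) = -3634 - 2*√7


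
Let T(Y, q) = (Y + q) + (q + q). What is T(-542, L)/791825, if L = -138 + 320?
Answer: 4/791825 ≈ 5.0516e-6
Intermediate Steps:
L = 182
T(Y, q) = Y + 3*q (T(Y, q) = (Y + q) + 2*q = Y + 3*q)
T(-542, L)/791825 = (-542 + 3*182)/791825 = (-542 + 546)*(1/791825) = 4*(1/791825) = 4/791825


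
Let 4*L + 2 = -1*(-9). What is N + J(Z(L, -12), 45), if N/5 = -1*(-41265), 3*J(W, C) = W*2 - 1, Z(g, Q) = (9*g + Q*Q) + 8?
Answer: 412873/2 ≈ 2.0644e+5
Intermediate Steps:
L = 7/4 (L = -½ + (-1*(-9))/4 = -½ + (¼)*9 = -½ + 9/4 = 7/4 ≈ 1.7500)
Z(g, Q) = 8 + Q² + 9*g (Z(g, Q) = (9*g + Q²) + 8 = (Q² + 9*g) + 8 = 8 + Q² + 9*g)
J(W, C) = -⅓ + 2*W/3 (J(W, C) = (W*2 - 1)/3 = (2*W - 1)/3 = (-1 + 2*W)/3 = -⅓ + 2*W/3)
N = 206325 (N = 5*(-1*(-41265)) = 5*41265 = 206325)
N + J(Z(L, -12), 45) = 206325 + (-⅓ + 2*(8 + (-12)² + 9*(7/4))/3) = 206325 + (-⅓ + 2*(8 + 144 + 63/4)/3) = 206325 + (-⅓ + (⅔)*(671/4)) = 206325 + (-⅓ + 671/6) = 206325 + 223/2 = 412873/2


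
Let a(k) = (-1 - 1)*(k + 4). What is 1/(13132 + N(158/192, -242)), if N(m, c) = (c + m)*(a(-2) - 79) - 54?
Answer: 96/3177187 ≈ 3.0215e-5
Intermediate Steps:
a(k) = -8 - 2*k (a(k) = -2*(4 + k) = -8 - 2*k)
N(m, c) = -54 - 83*c - 83*m (N(m, c) = (c + m)*((-8 - 2*(-2)) - 79) - 54 = (c + m)*((-8 + 4) - 79) - 54 = (c + m)*(-4 - 79) - 54 = (c + m)*(-83) - 54 = (-83*c - 83*m) - 54 = -54 - 83*c - 83*m)
1/(13132 + N(158/192, -242)) = 1/(13132 + (-54 - 83*(-242) - 13114/192)) = 1/(13132 + (-54 + 20086 - 13114/192)) = 1/(13132 + (-54 + 20086 - 83*79/96)) = 1/(13132 + (-54 + 20086 - 6557/96)) = 1/(13132 + 1916515/96) = 1/(3177187/96) = 96/3177187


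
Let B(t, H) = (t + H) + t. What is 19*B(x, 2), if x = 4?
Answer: 190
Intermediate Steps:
B(t, H) = H + 2*t (B(t, H) = (H + t) + t = H + 2*t)
19*B(x, 2) = 19*(2 + 2*4) = 19*(2 + 8) = 19*10 = 190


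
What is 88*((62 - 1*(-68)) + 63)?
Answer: 16984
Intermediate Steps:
88*((62 - 1*(-68)) + 63) = 88*((62 + 68) + 63) = 88*(130 + 63) = 88*193 = 16984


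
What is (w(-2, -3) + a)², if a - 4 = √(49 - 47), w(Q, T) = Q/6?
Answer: 139/9 + 22*√2/3 ≈ 25.815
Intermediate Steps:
w(Q, T) = Q/6
a = 4 + √2 (a = 4 + √(49 - 47) = 4 + √2 ≈ 5.4142)
(w(-2, -3) + a)² = ((⅙)*(-2) + (4 + √2))² = (-⅓ + (4 + √2))² = (11/3 + √2)²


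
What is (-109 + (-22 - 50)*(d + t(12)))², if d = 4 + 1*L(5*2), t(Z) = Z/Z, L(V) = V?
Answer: 1413721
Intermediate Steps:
t(Z) = 1
d = 14 (d = 4 + 1*(5*2) = 4 + 1*10 = 4 + 10 = 14)
(-109 + (-22 - 50)*(d + t(12)))² = (-109 + (-22 - 50)*(14 + 1))² = (-109 - 72*15)² = (-109 - 1080)² = (-1189)² = 1413721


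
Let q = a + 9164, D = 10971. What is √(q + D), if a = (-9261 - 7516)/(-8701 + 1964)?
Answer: 4*√57123979654/6737 ≈ 141.91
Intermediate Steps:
a = 16777/6737 (a = -16777/(-6737) = -16777*(-1/6737) = 16777/6737 ≈ 2.4903)
q = 61754645/6737 (q = 16777/6737 + 9164 = 61754645/6737 ≈ 9166.5)
√(q + D) = √(61754645/6737 + 10971) = √(135666272/6737) = 4*√57123979654/6737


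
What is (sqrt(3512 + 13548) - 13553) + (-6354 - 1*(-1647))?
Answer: -18260 + 2*sqrt(4265) ≈ -18129.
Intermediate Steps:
(sqrt(3512 + 13548) - 13553) + (-6354 - 1*(-1647)) = (sqrt(17060) - 13553) + (-6354 + 1647) = (2*sqrt(4265) - 13553) - 4707 = (-13553 + 2*sqrt(4265)) - 4707 = -18260 + 2*sqrt(4265)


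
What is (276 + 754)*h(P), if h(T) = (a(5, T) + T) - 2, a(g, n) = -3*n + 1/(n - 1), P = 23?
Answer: -543325/11 ≈ -49393.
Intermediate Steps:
a(g, n) = 1/(-1 + n) - 3*n (a(g, n) = -3*n + 1/(-1 + n) = 1/(-1 + n) - 3*n)
h(T) = -2 + T + (1 - 3*T² + 3*T)/(-1 + T) (h(T) = ((1 - 3*T² + 3*T)/(-1 + T) + T) - 2 = (T + (1 - 3*T² + 3*T)/(-1 + T)) - 2 = -2 + T + (1 - 3*T² + 3*T)/(-1 + T))
(276 + 754)*h(P) = (276 + 754)*((3 - 2*23²)/(-1 + 23)) = 1030*((3 - 2*529)/22) = 1030*((3 - 1058)/22) = 1030*((1/22)*(-1055)) = 1030*(-1055/22) = -543325/11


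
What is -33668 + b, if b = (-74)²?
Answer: -28192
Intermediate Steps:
b = 5476
-33668 + b = -33668 + 5476 = -28192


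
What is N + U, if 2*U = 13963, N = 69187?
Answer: 152337/2 ≈ 76169.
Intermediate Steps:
U = 13963/2 (U = (½)*13963 = 13963/2 ≈ 6981.5)
N + U = 69187 + 13963/2 = 152337/2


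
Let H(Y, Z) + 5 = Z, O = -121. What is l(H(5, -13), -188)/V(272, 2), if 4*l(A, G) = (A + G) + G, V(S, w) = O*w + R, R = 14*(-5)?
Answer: 197/624 ≈ 0.31571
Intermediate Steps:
H(Y, Z) = -5 + Z
R = -70
V(S, w) = -70 - 121*w (V(S, w) = -121*w - 70 = -70 - 121*w)
l(A, G) = G/2 + A/4 (l(A, G) = ((A + G) + G)/4 = (A + 2*G)/4 = G/2 + A/4)
l(H(5, -13), -188)/V(272, 2) = ((½)*(-188) + (-5 - 13)/4)/(-70 - 121*2) = (-94 + (¼)*(-18))/(-70 - 242) = (-94 - 9/2)/(-312) = -197/2*(-1/312) = 197/624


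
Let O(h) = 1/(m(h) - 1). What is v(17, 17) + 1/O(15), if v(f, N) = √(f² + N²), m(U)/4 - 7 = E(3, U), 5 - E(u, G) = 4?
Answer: 31 + 17*√2 ≈ 55.042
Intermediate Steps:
E(u, G) = 1 (E(u, G) = 5 - 1*4 = 5 - 4 = 1)
m(U) = 32 (m(U) = 28 + 4*1 = 28 + 4 = 32)
O(h) = 1/31 (O(h) = 1/(32 - 1) = 1/31)
v(f, N) = √(N² + f²)
v(17, 17) + 1/O(15) = √(17² + 17²) + 1/(1/31) = √(289 + 289) + 31 = √578 + 31 = 17*√2 + 31 = 31 + 17*√2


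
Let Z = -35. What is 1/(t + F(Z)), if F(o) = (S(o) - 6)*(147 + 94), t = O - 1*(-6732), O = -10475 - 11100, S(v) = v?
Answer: -1/24724 ≈ -4.0447e-5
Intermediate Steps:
O = -21575
t = -14843 (t = -21575 - 1*(-6732) = -21575 + 6732 = -14843)
F(o) = -1446 + 241*o (F(o) = (o - 6)*(147 + 94) = (-6 + o)*241 = -1446 + 241*o)
1/(t + F(Z)) = 1/(-14843 + (-1446 + 241*(-35))) = 1/(-14843 + (-1446 - 8435)) = 1/(-14843 - 9881) = 1/(-24724) = -1/24724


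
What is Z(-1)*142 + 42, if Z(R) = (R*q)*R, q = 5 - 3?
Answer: 326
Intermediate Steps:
q = 2
Z(R) = 2*R² (Z(R) = (R*2)*R = (2*R)*R = 2*R²)
Z(-1)*142 + 42 = (2*(-1)²)*142 + 42 = (2*1)*142 + 42 = 2*142 + 42 = 284 + 42 = 326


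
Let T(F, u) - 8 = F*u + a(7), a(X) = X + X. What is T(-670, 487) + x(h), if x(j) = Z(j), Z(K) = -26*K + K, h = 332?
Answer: -334568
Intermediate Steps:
a(X) = 2*X
Z(K) = -25*K
T(F, u) = 22 + F*u (T(F, u) = 8 + (F*u + 2*7) = 8 + (F*u + 14) = 8 + (14 + F*u) = 22 + F*u)
x(j) = -25*j
T(-670, 487) + x(h) = (22 - 670*487) - 25*332 = (22 - 326290) - 8300 = -326268 - 8300 = -334568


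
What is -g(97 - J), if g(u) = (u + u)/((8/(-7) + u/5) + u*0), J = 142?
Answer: -630/71 ≈ -8.8732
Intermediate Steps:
g(u) = 2*u/(-8/7 + u/5) (g(u) = (2*u)/((8*(-1/7) + u*(1/5)) + 0) = (2*u)/((-8/7 + u/5) + 0) = (2*u)/(-8/7 + u/5) = 2*u/(-8/7 + u/5))
-g(97 - J) = -70*(97 - 1*142)/(-40 + 7*(97 - 1*142)) = -70*(97 - 142)/(-40 + 7*(97 - 142)) = -70*(-45)/(-40 + 7*(-45)) = -70*(-45)/(-40 - 315) = -70*(-45)/(-355) = -70*(-45)*(-1)/355 = -1*630/71 = -630/71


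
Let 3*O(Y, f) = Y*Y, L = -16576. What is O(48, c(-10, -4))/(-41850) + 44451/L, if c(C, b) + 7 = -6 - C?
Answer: -312167453/115617600 ≈ -2.7000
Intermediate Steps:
c(C, b) = -13 - C (c(C, b) = -7 + (-6 - C) = -13 - C)
O(Y, f) = Y²/3 (O(Y, f) = (Y*Y)/3 = Y²/3)
O(48, c(-10, -4))/(-41850) + 44451/L = ((⅓)*48²)/(-41850) + 44451/(-16576) = ((⅓)*2304)*(-1/41850) + 44451*(-1/16576) = 768*(-1/41850) - 44451/16576 = -128/6975 - 44451/16576 = -312167453/115617600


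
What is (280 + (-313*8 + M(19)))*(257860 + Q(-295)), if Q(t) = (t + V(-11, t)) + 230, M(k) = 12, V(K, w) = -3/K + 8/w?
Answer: -1850438805264/3245 ≈ -5.7024e+8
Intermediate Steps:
Q(t) = 2533/11 + t + 8/t (Q(t) = (t + (-3/(-11) + 8/t)) + 230 = (t + (-3*(-1/11) + 8/t)) + 230 = (t + (3/11 + 8/t)) + 230 = (3/11 + t + 8/t) + 230 = 2533/11 + t + 8/t)
(280 + (-313*8 + M(19)))*(257860 + Q(-295)) = (280 + (-313*8 + 12))*(257860 + (2533/11 - 295 + 8/(-295))) = (280 + (-2504 + 12))*(257860 + (2533/11 - 295 + 8*(-1/295))) = (280 - 2492)*(257860 + (2533/11 - 295 - 8/295)) = -2212*(257860 - 210128/3245) = -2212*836545572/3245 = -1850438805264/3245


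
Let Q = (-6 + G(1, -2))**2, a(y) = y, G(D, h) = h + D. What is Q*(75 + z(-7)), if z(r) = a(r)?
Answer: 3332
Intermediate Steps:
G(D, h) = D + h
z(r) = r
Q = 49 (Q = (-6 + (1 - 2))**2 = (-6 - 1)**2 = (-7)**2 = 49)
Q*(75 + z(-7)) = 49*(75 - 7) = 49*68 = 3332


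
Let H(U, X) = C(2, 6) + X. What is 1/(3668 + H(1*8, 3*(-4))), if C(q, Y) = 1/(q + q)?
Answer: 4/14625 ≈ 0.00027350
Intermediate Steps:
C(q, Y) = 1/(2*q)
H(U, X) = ¼ + X (H(U, X) = (½)/2 + X = (½)*(½) + X = ¼ + X)
1/(3668 + H(1*8, 3*(-4))) = 1/(3668 + (¼ + 3*(-4))) = 1/(3668 + (¼ - 12)) = 1/(3668 - 47/4) = 1/(14625/4) = 4/14625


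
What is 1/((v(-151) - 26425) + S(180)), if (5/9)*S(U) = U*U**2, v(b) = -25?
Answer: 1/10471150 ≈ 9.5500e-8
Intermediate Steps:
S(U) = 9*U**3/5 (S(U) = 9*(U*U**2)/5 = 9*U**3/5)
1/((v(-151) - 26425) + S(180)) = 1/((-25 - 26425) + (9/5)*180**3) = 1/(-26450 + (9/5)*5832000) = 1/(-26450 + 10497600) = 1/10471150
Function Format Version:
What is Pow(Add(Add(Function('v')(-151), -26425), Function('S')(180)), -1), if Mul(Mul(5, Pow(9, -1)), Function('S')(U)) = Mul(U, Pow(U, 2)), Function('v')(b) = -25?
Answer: Rational(1, 10471150) ≈ 9.5500e-8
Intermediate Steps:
Function('S')(U) = Mul(Rational(9, 5), Pow(U, 3)) (Function('S')(U) = Mul(Rational(9, 5), Mul(U, Pow(U, 2))) = Mul(Rational(9, 5), Pow(U, 3)))
Pow(Add(Add(Function('v')(-151), -26425), Function('S')(180)), -1) = Pow(Add(Add(-25, -26425), Mul(Rational(9, 5), Pow(180, 3))), -1) = Pow(Add(-26450, Mul(Rational(9, 5), 5832000)), -1) = Pow(Add(-26450, 10497600), -1) = Pow(10471150, -1) = Rational(1, 10471150)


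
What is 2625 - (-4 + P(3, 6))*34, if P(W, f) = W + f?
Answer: 2455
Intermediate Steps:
2625 - (-4 + P(3, 6))*34 = 2625 - (-4 + (3 + 6))*34 = 2625 - (-4 + 9)*34 = 2625 - 5*34 = 2625 - 1*170 = 2625 - 170 = 2455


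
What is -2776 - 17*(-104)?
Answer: -1008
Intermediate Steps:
-2776 - 17*(-104) = -2776 - 1*(-1768) = -2776 + 1768 = -1008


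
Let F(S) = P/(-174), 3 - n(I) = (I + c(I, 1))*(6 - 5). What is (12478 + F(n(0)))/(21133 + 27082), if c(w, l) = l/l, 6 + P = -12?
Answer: 72373/279647 ≈ 0.25880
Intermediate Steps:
P = -18 (P = -6 - 12 = -18)
c(w, l) = 1
n(I) = 2 - I (n(I) = 3 - (I + 1)*(6 - 5) = 3 - (1 + I) = 3 + (-1 - I) = 2 - I)
F(S) = 3/29 (F(S) = -18/(-174) = -18*(-1/174) = 3/29)
(12478 + F(n(0)))/(21133 + 27082) = (12478 + 3/29)/(21133 + 27082) = (361865/29)/48215 = (361865/29)*(1/48215) = 72373/279647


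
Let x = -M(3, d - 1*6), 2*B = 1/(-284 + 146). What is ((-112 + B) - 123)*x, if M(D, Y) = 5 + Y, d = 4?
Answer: 64861/92 ≈ 705.01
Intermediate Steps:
B = -1/276 (B = 1/(2*(-284 + 146)) = (½)/(-138) = (½)*(-1/138) = -1/276 ≈ -0.0036232)
x = -3 (x = -(5 + (4 - 1*6)) = -(5 + (4 - 6)) = -(5 - 2) = -1*3 = -3)
((-112 + B) - 123)*x = ((-112 - 1/276) - 123)*(-3) = (-30913/276 - 123)*(-3) = -64861/276*(-3) = 64861/92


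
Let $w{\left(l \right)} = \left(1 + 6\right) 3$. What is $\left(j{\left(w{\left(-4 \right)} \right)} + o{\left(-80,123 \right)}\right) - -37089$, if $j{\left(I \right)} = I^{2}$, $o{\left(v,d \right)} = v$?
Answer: $37450$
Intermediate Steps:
$w{\left(l \right)} = 21$ ($w{\left(l \right)} = 7 \cdot 3 = 21$)
$\left(j{\left(w{\left(-4 \right)} \right)} + o{\left(-80,123 \right)}\right) - -37089 = \left(21^{2} - 80\right) - -37089 = \left(441 - 80\right) + 37089 = 361 + 37089 = 37450$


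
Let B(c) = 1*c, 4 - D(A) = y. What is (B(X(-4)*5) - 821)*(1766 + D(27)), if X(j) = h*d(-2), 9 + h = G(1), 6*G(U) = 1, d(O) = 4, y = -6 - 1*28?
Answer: -5399372/3 ≈ -1.7998e+6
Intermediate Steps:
y = -34 (y = -6 - 28 = -34)
G(U) = ⅙ (G(U) = (⅙)*1 = ⅙)
h = -53/6 (h = -9 + ⅙ = -53/6 ≈ -8.8333)
D(A) = 38 (D(A) = 4 - 1*(-34) = 4 + 34 = 38)
X(j) = -106/3 (X(j) = -53/6*4 = -106/3)
B(c) = c
(B(X(-4)*5) - 821)*(1766 + D(27)) = (-106/3*5 - 821)*(1766 + 38) = (-530/3 - 821)*1804 = -2993/3*1804 = -5399372/3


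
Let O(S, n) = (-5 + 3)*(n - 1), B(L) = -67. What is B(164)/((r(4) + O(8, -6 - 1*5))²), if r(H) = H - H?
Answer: -67/576 ≈ -0.11632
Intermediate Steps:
r(H) = 0
O(S, n) = 2 - 2*n (O(S, n) = -2*(-1 + n) = 2 - 2*n)
B(164)/((r(4) + O(8, -6 - 1*5))²) = -67/(0 + (2 - 2*(-6 - 1*5)))² = -67/(0 + (2 - 2*(-6 - 5)))² = -67/(0 + (2 - 2*(-11)))² = -67/(0 + (2 + 22))² = -67/(0 + 24)² = -67/(24²) = -67/576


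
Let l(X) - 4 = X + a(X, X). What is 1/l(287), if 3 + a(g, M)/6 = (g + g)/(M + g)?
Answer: 1/279 ≈ 0.0035842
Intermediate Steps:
a(g, M) = -18 + 12*g/(M + g) (a(g, M) = -18 + 6*((g + g)/(M + g)) = -18 + 6*((2*g)/(M + g)) = -18 + 6*(2*g/(M + g)) = -18 + 12*g/(M + g))
l(X) = -8 + X (l(X) = 4 + (X + 6*(-X - 3*X)/(X + X)) = 4 + (X + 6*(-4*X)/((2*X))) = 4 + (X + 6*(1/(2*X))*(-4*X)) = 4 + (X - 12) = 4 + (-12 + X) = -8 + X)
1/l(287) = 1/(-8 + 287) = 1/279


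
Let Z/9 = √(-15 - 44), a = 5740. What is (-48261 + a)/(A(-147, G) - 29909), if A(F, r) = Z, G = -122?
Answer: 1271760589/894553060 + 382689*I*√59/894553060 ≈ 1.4217 + 0.003286*I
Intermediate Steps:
Z = 9*I*√59 (Z = 9*√(-15 - 44) = 9*√(-59) = 9*(I*√59) = 9*I*√59 ≈ 69.13*I)
A(F, r) = 9*I*√59
(-48261 + a)/(A(-147, G) - 29909) = (-48261 + 5740)/(9*I*√59 - 29909) = -42521/(-29909 + 9*I*√59)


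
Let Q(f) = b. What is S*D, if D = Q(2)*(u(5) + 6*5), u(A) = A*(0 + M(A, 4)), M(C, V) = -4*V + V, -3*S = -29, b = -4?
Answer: 1160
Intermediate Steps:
S = 29/3 (S = -1/3*(-29) = 29/3 ≈ 9.6667)
M(C, V) = -3*V
Q(f) = -4
u(A) = -12*A (u(A) = A*(0 - 3*4) = A*(0 - 12) = A*(-12) = -12*A)
D = 120 (D = -4*(-12*5 + 6*5) = -4*(-60 + 30) = -4*(-30) = 120)
S*D = (29/3)*120 = 1160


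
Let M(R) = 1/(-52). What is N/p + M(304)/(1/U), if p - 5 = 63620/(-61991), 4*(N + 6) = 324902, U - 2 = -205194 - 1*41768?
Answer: 161324274437/6404710 ≈ 25188.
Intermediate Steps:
M(R) = -1/52
U = -246960 (U = 2 + (-205194 - 1*41768) = 2 + (-205194 - 41768) = 2 - 246962 = -246960)
N = 162439/2 (N = -6 + (¼)*324902 = -6 + 162451/2 = 162439/2 ≈ 81220.)
p = 246335/61991 (p = 5 + 63620/(-61991) = 5 + 63620*(-1/61991) = 5 - 63620/61991 = 246335/61991 ≈ 3.9737)
N/p + M(304)/(1/U) = 162439/(2*(246335/61991)) - 1/(52*(1/(-246960))) = (162439/2)*(61991/246335) - 1/(52*(-1/246960)) = 10069756049/492670 - 1/52*(-246960) = 10069756049/492670 + 61740/13 = 161324274437/6404710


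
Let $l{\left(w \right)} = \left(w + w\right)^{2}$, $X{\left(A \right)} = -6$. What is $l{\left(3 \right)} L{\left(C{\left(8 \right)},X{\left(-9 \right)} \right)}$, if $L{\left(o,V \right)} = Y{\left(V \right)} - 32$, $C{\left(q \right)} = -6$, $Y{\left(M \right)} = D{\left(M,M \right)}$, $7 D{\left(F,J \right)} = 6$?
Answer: $- \frac{7848}{7} \approx -1121.1$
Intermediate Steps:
$D{\left(F,J \right)} = \frac{6}{7}$ ($D{\left(F,J \right)} = \frac{1}{7} \cdot 6 = \frac{6}{7}$)
$Y{\left(M \right)} = \frac{6}{7}$
$l{\left(w \right)} = 4 w^{2}$ ($l{\left(w \right)} = \left(2 w\right)^{2} = 4 w^{2}$)
$L{\left(o,V \right)} = - \frac{218}{7}$ ($L{\left(o,V \right)} = \frac{6}{7} - 32 = - \frac{218}{7}$)
$l{\left(3 \right)} L{\left(C{\left(8 \right)},X{\left(-9 \right)} \right)} = 4 \cdot 3^{2} \left(- \frac{218}{7}\right) = 4 \cdot 9 \left(- \frac{218}{7}\right) = 36 \left(- \frac{218}{7}\right) = - \frac{7848}{7}$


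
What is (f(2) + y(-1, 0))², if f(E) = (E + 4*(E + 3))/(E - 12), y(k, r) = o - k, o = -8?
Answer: 2116/25 ≈ 84.640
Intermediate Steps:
y(k, r) = -8 - k
f(E) = (12 + 5*E)/(-12 + E) (f(E) = (E + 4*(3 + E))/(-12 + E) = (E + (12 + 4*E))/(-12 + E) = (12 + 5*E)/(-12 + E))
(f(2) + y(-1, 0))² = ((12 + 5*2)/(-12 + 2) + (-8 - 1*(-1)))² = ((12 + 10)/(-10) + (-8 + 1))² = (-⅒*22 - 7)² = (-11/5 - 7)² = (-46/5)² = 2116/25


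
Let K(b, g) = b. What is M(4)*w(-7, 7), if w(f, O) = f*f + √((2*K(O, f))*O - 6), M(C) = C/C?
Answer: 49 + 2*√23 ≈ 58.592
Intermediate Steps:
M(C) = 1
w(f, O) = f² + √(-6 + 2*O²) (w(f, O) = f*f + √((2*O)*O - 6) = f² + √(2*O² - 6) = f² + √(-6 + 2*O²))
M(4)*w(-7, 7) = 1*((-7)² + √(-6 + 2*7²)) = 1*(49 + √(-6 + 2*49)) = 1*(49 + √(-6 + 98)) = 1*(49 + √92) = 1*(49 + 2*√23) = 49 + 2*√23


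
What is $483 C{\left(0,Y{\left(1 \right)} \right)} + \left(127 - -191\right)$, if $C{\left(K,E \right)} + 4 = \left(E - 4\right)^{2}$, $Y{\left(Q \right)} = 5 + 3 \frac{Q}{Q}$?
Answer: $6114$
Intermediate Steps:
$Y{\left(Q \right)} = 8$ ($Y{\left(Q \right)} = 5 + 3 \cdot 1 = 5 + 3 = 8$)
$C{\left(K,E \right)} = -4 + \left(-4 + E\right)^{2}$ ($C{\left(K,E \right)} = -4 + \left(E - 4\right)^{2} = -4 + \left(-4 + E\right)^{2}$)
$483 C{\left(0,Y{\left(1 \right)} \right)} + \left(127 - -191\right) = 483 \left(-4 + \left(-4 + 8\right)^{2}\right) + \left(127 - -191\right) = 483 \left(-4 + 4^{2}\right) + \left(127 + 191\right) = 483 \left(-4 + 16\right) + 318 = 483 \cdot 12 + 318 = 5796 + 318 = 6114$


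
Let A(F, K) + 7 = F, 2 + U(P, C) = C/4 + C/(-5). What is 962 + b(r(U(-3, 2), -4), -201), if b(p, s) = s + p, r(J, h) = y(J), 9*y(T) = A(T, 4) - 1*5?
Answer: 68351/90 ≈ 759.46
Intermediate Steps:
U(P, C) = -2 + C/20 (U(P, C) = -2 + (C/4 + C/(-5)) = -2 + (C*(1/4) + C*(-1/5)) = -2 + (C/4 - C/5) = -2 + C/20)
A(F, K) = -7 + F
y(T) = -4/3 + T/9 (y(T) = ((-7 + T) - 1*5)/9 = ((-7 + T) - 5)/9 = (-12 + T)/9 = -4/3 + T/9)
r(J, h) = -4/3 + J/9
b(p, s) = p + s
962 + b(r(U(-3, 2), -4), -201) = 962 + ((-4/3 + (-2 + (1/20)*2)/9) - 201) = 962 + ((-4/3 + (-2 + 1/10)/9) - 201) = 962 + ((-4/3 + (1/9)*(-19/10)) - 201) = 962 + ((-4/3 - 19/90) - 201) = 962 + (-139/90 - 201) = 962 - 18229/90 = 68351/90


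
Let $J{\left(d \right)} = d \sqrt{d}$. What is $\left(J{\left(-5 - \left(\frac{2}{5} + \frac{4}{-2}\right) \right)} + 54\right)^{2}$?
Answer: $\frac{359587}{125} - \frac{1836 i \sqrt{85}}{25} \approx 2876.7 - 677.08 i$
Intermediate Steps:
$J{\left(d \right)} = d^{\frac{3}{2}}$
$\left(J{\left(-5 - \left(\frac{2}{5} + \frac{4}{-2}\right) \right)} + 54\right)^{2} = \left(\left(-5 - \left(\frac{2}{5} + \frac{4}{-2}\right)\right)^{\frac{3}{2}} + 54\right)^{2} = \left(\left(-5 - \left(2 \cdot \frac{1}{5} + 4 \left(- \frac{1}{2}\right)\right)\right)^{\frac{3}{2}} + 54\right)^{2} = \left(\left(-5 - \left(\frac{2}{5} - 2\right)\right)^{\frac{3}{2}} + 54\right)^{2} = \left(\left(-5 - - \frac{8}{5}\right)^{\frac{3}{2}} + 54\right)^{2} = \left(\left(-5 + \frac{8}{5}\right)^{\frac{3}{2}} + 54\right)^{2} = \left(\left(- \frac{17}{5}\right)^{\frac{3}{2}} + 54\right)^{2} = \left(- \frac{17 i \sqrt{85}}{25} + 54\right)^{2} = \left(54 - \frac{17 i \sqrt{85}}{25}\right)^{2}$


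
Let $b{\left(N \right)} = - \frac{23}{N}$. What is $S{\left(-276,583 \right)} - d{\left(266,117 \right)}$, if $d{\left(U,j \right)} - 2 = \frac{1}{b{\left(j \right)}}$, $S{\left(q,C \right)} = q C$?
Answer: $- \frac{3700813}{23} \approx -1.6091 \cdot 10^{5}$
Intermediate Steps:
$S{\left(q,C \right)} = C q$
$d{\left(U,j \right)} = 2 - \frac{j}{23}$ ($d{\left(U,j \right)} = 2 + \frac{1}{\left(-23\right) \frac{1}{j}} = 2 - \frac{j}{23}$)
$S{\left(-276,583 \right)} - d{\left(266,117 \right)} = 583 \left(-276\right) - \left(2 - \frac{117}{23}\right) = -160908 - \left(2 - \frac{117}{23}\right) = -160908 - - \frac{71}{23} = -160908 + \frac{71}{23} = - \frac{3700813}{23}$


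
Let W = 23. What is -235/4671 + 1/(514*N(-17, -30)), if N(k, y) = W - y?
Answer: -6397199/127247382 ≈ -0.050274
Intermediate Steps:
N(k, y) = 23 - y
-235/4671 + 1/(514*N(-17, -30)) = -235/4671 + 1/(514*(23 - 1*(-30))) = -235*1/4671 + 1/(514*(23 + 30)) = -235/4671 + (1/514)/53 = -235/4671 + (1/514)*(1/53) = -235/4671 + 1/27242 = -6397199/127247382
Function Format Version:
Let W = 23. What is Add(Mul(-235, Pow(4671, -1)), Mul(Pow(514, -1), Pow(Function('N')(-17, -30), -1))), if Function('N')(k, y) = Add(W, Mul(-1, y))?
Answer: Rational(-6397199, 127247382) ≈ -0.050274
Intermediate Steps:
Function('N')(k, y) = Add(23, Mul(-1, y))
Add(Mul(-235, Pow(4671, -1)), Mul(Pow(514, -1), Pow(Function('N')(-17, -30), -1))) = Add(Mul(-235, Pow(4671, -1)), Mul(Pow(514, -1), Pow(Add(23, Mul(-1, -30)), -1))) = Add(Mul(-235, Rational(1, 4671)), Mul(Rational(1, 514), Pow(Add(23, 30), -1))) = Add(Rational(-235, 4671), Mul(Rational(1, 514), Pow(53, -1))) = Add(Rational(-235, 4671), Mul(Rational(1, 514), Rational(1, 53))) = Add(Rational(-235, 4671), Rational(1, 27242)) = Rational(-6397199, 127247382)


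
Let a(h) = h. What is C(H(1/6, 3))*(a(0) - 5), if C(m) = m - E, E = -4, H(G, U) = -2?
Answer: -10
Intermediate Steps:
C(m) = 4 + m (C(m) = m - 1*(-4) = m + 4 = 4 + m)
C(H(1/6, 3))*(a(0) - 5) = (4 - 2)*(0 - 5) = 2*(-5) = -10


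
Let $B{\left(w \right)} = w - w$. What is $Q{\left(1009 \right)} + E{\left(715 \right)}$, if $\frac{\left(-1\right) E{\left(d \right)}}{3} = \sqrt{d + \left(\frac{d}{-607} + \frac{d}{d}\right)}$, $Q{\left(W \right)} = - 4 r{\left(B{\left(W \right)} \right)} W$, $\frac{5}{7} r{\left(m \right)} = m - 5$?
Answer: $28252 - \frac{3 \sqrt{263375479}}{607} \approx 28172.0$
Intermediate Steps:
$B{\left(w \right)} = 0$
$r{\left(m \right)} = -7 + \frac{7 m}{5}$ ($r{\left(m \right)} = \frac{7 \left(m - 5\right)}{5} = \frac{7 \left(-5 + m\right)}{5} = -7 + \frac{7 m}{5}$)
$Q{\left(W \right)} = 28 W$ ($Q{\left(W \right)} = - 4 \left(-7 + \frac{7}{5} \cdot 0\right) W = - 4 \left(-7 + 0\right) W = \left(-4\right) \left(-7\right) W = 28 W$)
$E{\left(d \right)} = - 3 \sqrt{1 + \frac{606 d}{607}}$ ($E{\left(d \right)} = - 3 \sqrt{d + \left(\frac{d}{-607} + \frac{d}{d}\right)} = - 3 \sqrt{d + \left(d \left(- \frac{1}{607}\right) + 1\right)} = - 3 \sqrt{d - \left(-1 + \frac{d}{607}\right)} = - 3 \sqrt{1 + \frac{606 d}{607}}$)
$Q{\left(1009 \right)} + E{\left(715 \right)} = 28 \cdot 1009 - \frac{3 \sqrt{368449 + 367842 \cdot 715}}{607} = 28252 - \frac{3 \sqrt{368449 + 263007030}}{607} = 28252 - \frac{3 \sqrt{263375479}}{607}$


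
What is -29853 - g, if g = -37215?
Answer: 7362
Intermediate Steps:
-29853 - g = -29853 - 1*(-37215) = -29853 + 37215 = 7362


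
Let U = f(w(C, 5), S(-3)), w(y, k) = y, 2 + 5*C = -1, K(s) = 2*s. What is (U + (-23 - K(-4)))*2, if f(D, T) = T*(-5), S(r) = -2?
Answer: -10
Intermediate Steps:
C = -⅗ (C = -⅖ + (⅕)*(-1) = -⅖ - ⅕ = -⅗ ≈ -0.60000)
f(D, T) = -5*T
U = 10 (U = -5*(-2) = 10)
(U + (-23 - K(-4)))*2 = (10 + (-23 - 2*(-4)))*2 = (10 + (-23 - 1*(-8)))*2 = (10 + (-23 + 8))*2 = (10 - 15)*2 = -5*2 = -10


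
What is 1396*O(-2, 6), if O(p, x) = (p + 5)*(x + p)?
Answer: 16752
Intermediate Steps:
O(p, x) = (5 + p)*(p + x)
1396*O(-2, 6) = 1396*((-2)² + 5*(-2) + 5*6 - 2*6) = 1396*(4 - 10 + 30 - 12) = 1396*12 = 16752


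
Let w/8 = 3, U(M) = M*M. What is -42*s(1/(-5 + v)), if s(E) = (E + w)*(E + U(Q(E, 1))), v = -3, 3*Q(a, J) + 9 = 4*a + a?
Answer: -7830809/768 ≈ -10196.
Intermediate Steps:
Q(a, J) = -3 + 5*a/3 (Q(a, J) = -3 + (4*a + a)/3 = -3 + (5*a)/3 = -3 + 5*a/3)
U(M) = M**2
w = 24 (w = 8*3 = 24)
s(E) = (24 + E)*(E + (-3 + 5*E/3)**2) (s(E) = (E + 24)*(E + (-3 + 5*E/3)**2) = (24 + E)*(E + (-3 + 5*E/3)**2))
-42*s(1/(-5 + v)) = -42*(216 - 207/(-5 - 3) + 25*(1/(-5 - 3))**3/9 + 173*(1/(-5 - 3))**2/3) = -42*(216 - 207/(-8) + 25*(1/(-8))**3/9 + 173*(1/(-8))**2/3) = -42*(216 - 207*(-1/8) + 25*(-1/8)**3/9 + 173*(-1/8)**2/3) = -42*(216 + 207/8 + (25/9)*(-1/512) + (173/3)*(1/64)) = -42*(216 + 207/8 - 25/4608 + 173/192) = -42*1118687/4608 = -7830809/768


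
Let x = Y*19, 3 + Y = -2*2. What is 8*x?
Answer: -1064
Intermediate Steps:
Y = -7 (Y = -3 - 2*2 = -3 - 4 = -7)
x = -133 (x = -7*19 = -133)
8*x = 8*(-133) = -1064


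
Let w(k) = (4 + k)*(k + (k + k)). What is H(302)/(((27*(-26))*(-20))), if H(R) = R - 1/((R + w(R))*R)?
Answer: 25312575751/1176783323040 ≈ 0.021510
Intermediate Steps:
w(k) = 3*k*(4 + k) (w(k) = (4 + k)*(k + 2*k) = (4 + k)*(3*k) = 3*k*(4 + k))
H(R) = R - 1/(R*(R + 3*R*(4 + R))) (H(R) = R - 1/((R + 3*R*(4 + R))*R) = R - 1/(R*(R + 3*R*(4 + R))))
H(302)/(((27*(-26))*(-20))) = ((-1 + 3*302**4 + 13*302**3)/(302**2*(13 + 3*302)))/(((27*(-26))*(-20))) = ((-1 + 3*8318169616 + 13*27543608)/(91204*(13 + 906)))/((-702*(-20))) = ((1/91204)*(-1 + 24954508848 + 358066904)/919)/14040 = ((1/91204)*(1/919)*25312575751)*(1/14040) = (25312575751/83816476)*(1/14040) = 25312575751/1176783323040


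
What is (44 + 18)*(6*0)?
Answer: 0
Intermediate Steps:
(44 + 18)*(6*0) = 62*0 = 0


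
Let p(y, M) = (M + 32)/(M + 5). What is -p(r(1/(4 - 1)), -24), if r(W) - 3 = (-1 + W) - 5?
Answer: 8/19 ≈ 0.42105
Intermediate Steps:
r(W) = -3 + W (r(W) = 3 + ((-1 + W) - 5) = 3 + (-6 + W) = -3 + W)
p(y, M) = (32 + M)/(5 + M)
-p(r(1/(4 - 1)), -24) = -(32 - 24)/(5 - 24) = -8/(-19) = -(-1)*8/19 = -1*(-8/19) = 8/19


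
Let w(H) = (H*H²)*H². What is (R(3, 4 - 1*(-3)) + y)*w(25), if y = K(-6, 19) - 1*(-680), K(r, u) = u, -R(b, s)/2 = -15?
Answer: 7119140625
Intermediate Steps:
R(b, s) = 30 (R(b, s) = -2*(-15) = 30)
w(H) = H⁵ (w(H) = H³*H² = H⁵)
y = 699 (y = 19 - 1*(-680) = 19 + 680 = 699)
(R(3, 4 - 1*(-3)) + y)*w(25) = (30 + 699)*25⁵ = 729*9765625 = 7119140625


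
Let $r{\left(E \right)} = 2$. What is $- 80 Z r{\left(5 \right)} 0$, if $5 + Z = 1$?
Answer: $0$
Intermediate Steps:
$Z = -4$ ($Z = -5 + 1 = -4$)
$- 80 Z r{\left(5 \right)} 0 = - 80 \left(-4\right) 2 \cdot 0 = - 80 \left(\left(-8\right) 0\right) = \left(-80\right) 0 = 0$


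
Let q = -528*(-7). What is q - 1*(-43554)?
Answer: 47250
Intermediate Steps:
q = 3696
q - 1*(-43554) = 3696 - 1*(-43554) = 3696 + 43554 = 47250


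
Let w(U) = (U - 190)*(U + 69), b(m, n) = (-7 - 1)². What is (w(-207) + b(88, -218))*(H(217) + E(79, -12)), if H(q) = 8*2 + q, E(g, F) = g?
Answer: 17113200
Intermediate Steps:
b(m, n) = 64 (b(m, n) = (-8)² = 64)
w(U) = (-190 + U)*(69 + U)
H(q) = 16 + q
(w(-207) + b(88, -218))*(H(217) + E(79, -12)) = ((-13110 + (-207)² - 121*(-207)) + 64)*((16 + 217) + 79) = ((-13110 + 42849 + 25047) + 64)*(233 + 79) = (54786 + 64)*312 = 54850*312 = 17113200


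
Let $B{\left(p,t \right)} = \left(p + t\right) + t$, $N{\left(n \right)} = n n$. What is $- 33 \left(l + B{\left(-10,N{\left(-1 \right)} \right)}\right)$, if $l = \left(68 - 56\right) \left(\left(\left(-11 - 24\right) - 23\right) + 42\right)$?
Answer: $6600$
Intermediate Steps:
$N{\left(n \right)} = n^{2}$
$B{\left(p,t \right)} = p + 2 t$
$l = -192$ ($l = 12 \left(\left(-35 - 23\right) + 42\right) = 12 \left(-58 + 42\right) = 12 \left(-16\right) = -192$)
$- 33 \left(l + B{\left(-10,N{\left(-1 \right)} \right)}\right) = - 33 \left(-192 - \left(10 - 2 \left(-1\right)^{2}\right)\right) = - 33 \left(-192 + \left(-10 + 2 \cdot 1\right)\right) = - 33 \left(-192 + \left(-10 + 2\right)\right) = - 33 \left(-192 - 8\right) = \left(-33\right) \left(-200\right) = 6600$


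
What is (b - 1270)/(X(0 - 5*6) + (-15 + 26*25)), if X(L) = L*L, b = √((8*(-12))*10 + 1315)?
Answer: -254/307 + √355/1535 ≈ -0.81509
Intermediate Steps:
b = √355 (b = √(-96*10 + 1315) = √(-960 + 1315) = √355 ≈ 18.841)
X(L) = L²
(b - 1270)/(X(0 - 5*6) + (-15 + 26*25)) = (√355 - 1270)/((0 - 5*6)² + (-15 + 26*25)) = (-1270 + √355)/((0 - 30)² + (-15 + 650)) = (-1270 + √355)/((-30)² + 635) = (-1270 + √355)/(900 + 635) = (-1270 + √355)/1535 = (-1270 + √355)*(1/1535) = -254/307 + √355/1535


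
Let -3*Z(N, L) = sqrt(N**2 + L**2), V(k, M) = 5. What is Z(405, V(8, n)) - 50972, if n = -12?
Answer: -50972 - 5*sqrt(6562)/3 ≈ -51107.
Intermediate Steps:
Z(N, L) = -sqrt(L**2 + N**2)/3 (Z(N, L) = -sqrt(N**2 + L**2)/3 = -sqrt(L**2 + N**2)/3)
Z(405, V(8, n)) - 50972 = -sqrt(5**2 + 405**2)/3 - 50972 = -sqrt(25 + 164025)/3 - 50972 = -5*sqrt(6562)/3 - 50972 = -50972 - 5*sqrt(6562)/3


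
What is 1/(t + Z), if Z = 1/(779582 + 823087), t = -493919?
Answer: -1602669/791588669810 ≈ -2.0246e-6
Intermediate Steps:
Z = 1/1602669 ≈ 6.2396e-7
1/(t + Z) = 1/(-493919 + 1/1602669) = 1/(-791588669810/1602669) = -1602669/791588669810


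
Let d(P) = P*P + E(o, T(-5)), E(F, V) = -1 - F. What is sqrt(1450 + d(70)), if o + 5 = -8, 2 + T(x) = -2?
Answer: sqrt(6362) ≈ 79.762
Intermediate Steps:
T(x) = -4 (T(x) = -2 - 2 = -4)
o = -13 (o = -5 - 8 = -13)
d(P) = 12 + P**2 (d(P) = P*P + (-1 - 1*(-13)) = P**2 + (-1 + 13) = P**2 + 12 = 12 + P**2)
sqrt(1450 + d(70)) = sqrt(1450 + (12 + 70**2)) = sqrt(1450 + (12 + 4900)) = sqrt(1450 + 4912) = sqrt(6362)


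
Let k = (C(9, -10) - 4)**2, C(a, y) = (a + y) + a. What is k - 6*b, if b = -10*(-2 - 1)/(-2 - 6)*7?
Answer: 347/2 ≈ 173.50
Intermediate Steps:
C(a, y) = y + 2*a
b = -105/4 (b = -(-30)/(-8)*7 = -(-30)*(-1)/8*7 = -10*3/8*7 = -15/4*7 = -105/4 ≈ -26.250)
k = 16 (k = ((-10 + 2*9) - 4)**2 = ((-10 + 18) - 4)**2 = (8 - 4)**2 = 4**2 = 16)
k - 6*b = 16 - 6*(-105/4) = 16 + 315/2 = 347/2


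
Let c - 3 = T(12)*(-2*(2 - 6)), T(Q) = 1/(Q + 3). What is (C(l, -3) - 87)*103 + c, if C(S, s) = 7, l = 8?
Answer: -123547/15 ≈ -8236.5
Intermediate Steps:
T(Q) = 1/(3 + Q)
c = 53/15 (c = 3 + (-2*(2 - 6))/(3 + 12) = 3 + (-2*(-4))/15 = 3 + (1/15)*8 = 3 + 8/15 = 53/15 ≈ 3.5333)
(C(l, -3) - 87)*103 + c = (7 - 87)*103 + 53/15 = -80*103 + 53/15 = -8240 + 53/15 = -123547/15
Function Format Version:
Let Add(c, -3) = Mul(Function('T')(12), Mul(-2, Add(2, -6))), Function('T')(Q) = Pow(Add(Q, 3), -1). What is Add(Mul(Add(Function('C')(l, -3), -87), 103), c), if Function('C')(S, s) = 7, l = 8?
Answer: Rational(-123547, 15) ≈ -8236.5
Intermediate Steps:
Function('T')(Q) = Pow(Add(3, Q), -1)
c = Rational(53, 15) (c = Add(3, Mul(Pow(Add(3, 12), -1), Mul(-2, Add(2, -6)))) = Add(3, Mul(Pow(15, -1), Mul(-2, -4))) = Add(3, Mul(Rational(1, 15), 8)) = Add(3, Rational(8, 15)) = Rational(53, 15) ≈ 3.5333)
Add(Mul(Add(Function('C')(l, -3), -87), 103), c) = Add(Mul(Add(7, -87), 103), Rational(53, 15)) = Add(Mul(-80, 103), Rational(53, 15)) = Add(-8240, Rational(53, 15)) = Rational(-123547, 15)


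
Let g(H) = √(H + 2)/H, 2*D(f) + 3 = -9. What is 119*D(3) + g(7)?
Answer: -4995/7 ≈ -713.57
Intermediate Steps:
D(f) = -6 (D(f) = -3/2 + (½)*(-9) = -3/2 - 9/2 = -6)
g(H) = √(2 + H)/H
119*D(3) + g(7) = 119*(-6) + √(2 + 7)/7 = -714 + √9/7 = -714 + (⅐)*3 = -714 + 3/7 = -4995/7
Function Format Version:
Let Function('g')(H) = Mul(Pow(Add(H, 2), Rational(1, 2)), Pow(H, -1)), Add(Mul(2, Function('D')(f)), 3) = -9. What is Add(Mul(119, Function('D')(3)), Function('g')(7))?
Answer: Rational(-4995, 7) ≈ -713.57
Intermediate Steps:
Function('D')(f) = -6 (Function('D')(f) = Add(Rational(-3, 2), Mul(Rational(1, 2), -9)) = Add(Rational(-3, 2), Rational(-9, 2)) = -6)
Function('g')(H) = Mul(Pow(H, -1), Pow(Add(2, H), Rational(1, 2))) (Function('g')(H) = Mul(Pow(Add(2, H), Rational(1, 2)), Pow(H, -1)) = Mul(Pow(H, -1), Pow(Add(2, H), Rational(1, 2))))
Add(Mul(119, Function('D')(3)), Function('g')(7)) = Add(Mul(119, -6), Mul(Pow(7, -1), Pow(Add(2, 7), Rational(1, 2)))) = Add(-714, Mul(Rational(1, 7), Pow(9, Rational(1, 2)))) = Add(-714, Mul(Rational(1, 7), 3)) = Add(-714, Rational(3, 7)) = Rational(-4995, 7)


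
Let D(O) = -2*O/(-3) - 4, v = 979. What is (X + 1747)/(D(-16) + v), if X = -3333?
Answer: -4758/2893 ≈ -1.6447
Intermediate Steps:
D(O) = -4 + 2*O/3 (D(O) = -2*O*(-1)/3 - 4 = -(-2)*O/3 - 4 = 2*O/3 - 4 = -4 + 2*O/3)
(X + 1747)/(D(-16) + v) = (-3333 + 1747)/((-4 + (⅔)*(-16)) + 979) = -1586/((-4 - 32/3) + 979) = -1586/(-44/3 + 979) = -1586/2893/3 = -1586*3/2893 = -4758/2893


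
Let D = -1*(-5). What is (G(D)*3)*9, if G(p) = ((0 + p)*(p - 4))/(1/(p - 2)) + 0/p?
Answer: 405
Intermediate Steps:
D = 5
G(p) = p*(-4 + p)*(-2 + p) (G(p) = (p*(-4 + p))/(1/(-2 + p)) + 0 = (p*(-4 + p))*(-2 + p) + 0 = p*(-4 + p)*(-2 + p) + 0 = p*(-4 + p)*(-2 + p))
(G(D)*3)*9 = ((5*(8 + 5² - 6*5))*3)*9 = ((5*(8 + 25 - 30))*3)*9 = ((5*3)*3)*9 = (15*3)*9 = 45*9 = 405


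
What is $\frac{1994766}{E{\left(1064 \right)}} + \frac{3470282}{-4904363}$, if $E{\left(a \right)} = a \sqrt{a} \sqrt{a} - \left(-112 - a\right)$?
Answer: $\frac{2925141570677}{2778988632868} \approx 1.0526$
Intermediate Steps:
$E{\left(a \right)} = 112 + a + a^{2}$ ($E{\left(a \right)} = a^{\frac{3}{2}} \sqrt{a} + \left(112 + a\right) = a^{2} + \left(112 + a\right) = 112 + a + a^{2}$)
$\frac{1994766}{E{\left(1064 \right)}} + \frac{3470282}{-4904363} = \frac{1994766}{112 + 1064 + 1064^{2}} + \frac{3470282}{-4904363} = \frac{1994766}{112 + 1064 + 1132096} + 3470282 \left(- \frac{1}{4904363}\right) = \frac{1994766}{1133272} - \frac{3470282}{4904363} = 1994766 \cdot \frac{1}{1133272} - \frac{3470282}{4904363} = \frac{997383}{566636} - \frac{3470282}{4904363} = \frac{2925141570677}{2778988632868}$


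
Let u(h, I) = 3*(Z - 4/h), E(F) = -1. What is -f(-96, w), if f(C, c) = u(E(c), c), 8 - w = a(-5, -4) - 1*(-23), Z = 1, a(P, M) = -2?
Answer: -15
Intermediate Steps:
w = -13 (w = 8 - (-2 - 1*(-23)) = 8 - (-2 + 23) = 8 - 1*21 = 8 - 21 = -13)
u(h, I) = 3 - 12/h (u(h, I) = 3*(1 - 4/h) = 3 - 12/h)
f(C, c) = 15 (f(C, c) = 3 - 12/(-1) = 3 - 12*(-1) = 3 + 12 = 15)
-f(-96, w) = -1*15 = -15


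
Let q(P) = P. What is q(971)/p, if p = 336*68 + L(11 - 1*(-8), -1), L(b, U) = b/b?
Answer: 971/22849 ≈ 0.042496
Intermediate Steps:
L(b, U) = 1
p = 22849 (p = 336*68 + 1 = 22848 + 1 = 22849)
q(971)/p = 971/22849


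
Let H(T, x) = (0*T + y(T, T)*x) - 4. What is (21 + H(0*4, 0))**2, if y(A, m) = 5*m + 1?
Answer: 289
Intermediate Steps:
y(A, m) = 1 + 5*m
H(T, x) = -4 + x*(1 + 5*T) (H(T, x) = (0*T + (1 + 5*T)*x) - 4 = (0 + x*(1 + 5*T)) - 4 = x*(1 + 5*T) - 4 = -4 + x*(1 + 5*T))
(21 + H(0*4, 0))**2 = (21 + (-4 + 0*(1 + 5*(0*4))))**2 = (21 + (-4 + 0*(1 + 5*0)))**2 = (21 + (-4 + 0*(1 + 0)))**2 = (21 + (-4 + 0*1))**2 = (21 + (-4 + 0))**2 = (21 - 4)**2 = 17**2 = 289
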